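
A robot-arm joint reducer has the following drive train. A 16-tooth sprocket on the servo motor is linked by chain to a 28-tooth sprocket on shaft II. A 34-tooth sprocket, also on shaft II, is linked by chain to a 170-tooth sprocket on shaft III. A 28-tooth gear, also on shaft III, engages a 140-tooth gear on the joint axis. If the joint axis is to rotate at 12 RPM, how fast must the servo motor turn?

Overall ratio R = 1.75 × 5 × 5 = 43.75.
Required input speed = output speed × R = 12 × 43.75 = 525 RPM.

525 RPM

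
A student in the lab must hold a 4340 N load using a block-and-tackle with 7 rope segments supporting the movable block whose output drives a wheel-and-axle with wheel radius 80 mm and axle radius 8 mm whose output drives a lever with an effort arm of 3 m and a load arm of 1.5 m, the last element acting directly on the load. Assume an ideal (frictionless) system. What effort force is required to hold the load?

31 N

Block-and-tackle MA = number of supporting rope parts = 7.
Wheel-and-axle MA = R/r = 80/8 = 10.
Lever MA = effort arm / load arm = 3/1.5 = 2.
Combined ideal MA = 7 × 10 × 2 = 140.
Effort = load / MA = 4340 / 140 = 31 N.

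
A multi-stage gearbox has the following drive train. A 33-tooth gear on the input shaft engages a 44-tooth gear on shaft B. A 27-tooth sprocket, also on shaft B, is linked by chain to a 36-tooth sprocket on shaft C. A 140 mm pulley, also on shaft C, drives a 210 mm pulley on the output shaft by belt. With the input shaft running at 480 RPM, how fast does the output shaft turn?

the input shaft → shaft B (gear mesh, 44/33): 480 ÷ 1.3333 = 360 RPM
shaft B → shaft C (chain, 36/27): 360 ÷ 1.3333 = 270 RPM
shaft C → the output shaft (belt, 210/140): 270 ÷ 1.5 = 180 RPM

180 RPM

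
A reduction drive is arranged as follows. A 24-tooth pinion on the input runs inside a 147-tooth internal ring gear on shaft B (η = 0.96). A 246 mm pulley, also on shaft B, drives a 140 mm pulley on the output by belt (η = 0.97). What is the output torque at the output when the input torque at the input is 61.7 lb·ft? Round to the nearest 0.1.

Internal gear: ratio = 147/24 = 6.125; torque at shaft B = 61.7 × 6.125 × 0.96 = 362.8 lb·ft.
Belt: ratio = 140/246 = 0.56911; torque at the output = 362.8 × 0.56911 × 0.97 = 200.28 lb·ft.

200.3 lb·ft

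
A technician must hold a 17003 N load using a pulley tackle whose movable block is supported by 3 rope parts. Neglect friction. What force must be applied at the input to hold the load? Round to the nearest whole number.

5668 N

Block-and-tackle MA = number of supporting rope parts = 3.
Effort = load / MA = 17003 / 3 = 5667.7 N.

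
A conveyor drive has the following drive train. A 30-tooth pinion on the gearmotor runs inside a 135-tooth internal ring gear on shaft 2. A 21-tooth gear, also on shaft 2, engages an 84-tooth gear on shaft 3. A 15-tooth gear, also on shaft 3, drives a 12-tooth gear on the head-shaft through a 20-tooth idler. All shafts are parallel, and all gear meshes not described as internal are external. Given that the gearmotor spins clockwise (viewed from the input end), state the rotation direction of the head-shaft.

counterclockwise

the gearmotor → shaft 2: internal mesh, same direction → CW.
shaft 2 → shaft 3: external mesh, 1 reversal → CCW.
shaft 3 → the head-shaft: driver → idler → driven is 2 external meshes, 2 reversals → CCW.
3 reversals in total — an odd number — so the head-shaft turns opposite to the gearmotor.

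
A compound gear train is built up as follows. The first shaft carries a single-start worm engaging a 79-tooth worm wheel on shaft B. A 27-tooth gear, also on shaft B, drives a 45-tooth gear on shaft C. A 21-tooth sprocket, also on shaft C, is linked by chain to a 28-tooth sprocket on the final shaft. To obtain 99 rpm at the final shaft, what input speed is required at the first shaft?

Overall ratio R = 79 × 1.6667 × 1.3333 = 175.56.
Required input speed = output speed × R = 99 × 175.56 = 17380 rpm.

17380 rpm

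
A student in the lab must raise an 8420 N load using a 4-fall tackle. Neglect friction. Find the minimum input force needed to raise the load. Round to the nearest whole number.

Block-and-tackle MA = number of supporting rope parts = 4.
Effort = load / MA = 8420 / 4 = 2105 N.

2105 N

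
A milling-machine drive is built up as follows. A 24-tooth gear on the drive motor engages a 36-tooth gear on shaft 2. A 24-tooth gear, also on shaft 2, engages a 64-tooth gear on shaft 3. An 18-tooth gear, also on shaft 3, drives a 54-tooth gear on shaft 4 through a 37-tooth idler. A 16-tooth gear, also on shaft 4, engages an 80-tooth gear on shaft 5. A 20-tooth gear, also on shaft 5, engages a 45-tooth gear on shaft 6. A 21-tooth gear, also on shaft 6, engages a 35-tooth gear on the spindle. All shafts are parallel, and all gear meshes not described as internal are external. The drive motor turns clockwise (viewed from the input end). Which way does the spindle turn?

anticlockwise

the drive motor → shaft 2: external mesh, 1 reversal → CCW.
shaft 2 → shaft 3: external mesh, 1 reversal → CW.
shaft 3 → shaft 4: driver → idler → driven is 2 external meshes, 2 reversals → CW.
shaft 4 → shaft 5: external mesh, 1 reversal → CCW.
shaft 5 → shaft 6: external mesh, 1 reversal → CW.
shaft 6 → the spindle: external mesh, 1 reversal → CCW.
7 reversals in total — an odd number — so the spindle turns opposite to the drive motor.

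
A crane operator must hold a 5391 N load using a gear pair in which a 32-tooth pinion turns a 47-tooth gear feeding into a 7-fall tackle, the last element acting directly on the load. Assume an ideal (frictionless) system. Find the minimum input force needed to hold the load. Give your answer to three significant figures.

524 N

Gear pair MA = 47/32 = 1.4688.
Block-and-tackle MA = number of supporting rope parts = 7.
Combined ideal MA = 1.4688 × 7 = 10.281.
Effort = load / MA = 5391 / 10.281 = 524.35 N.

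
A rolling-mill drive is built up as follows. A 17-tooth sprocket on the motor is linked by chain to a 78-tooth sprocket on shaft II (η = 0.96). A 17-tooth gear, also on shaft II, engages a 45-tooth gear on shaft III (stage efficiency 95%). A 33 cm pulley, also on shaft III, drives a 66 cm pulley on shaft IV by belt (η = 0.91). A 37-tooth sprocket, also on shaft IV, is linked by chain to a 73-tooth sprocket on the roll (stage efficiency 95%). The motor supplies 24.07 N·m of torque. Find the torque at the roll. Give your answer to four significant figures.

chain 78/17 = 4.5882 → τ = 24.07·4.5882·0.96 = 106.02 N·m
gear mesh 45/17 = 2.6471 → τ = 106.02·2.6471·0.95 = 266.61 N·m
belt 66/33 = 2 → τ = 266.61·2·0.91 = 485.23 N·m
chain 73/37 = 1.973 → τ = 485.23·1.973·0.95 = 909.49 N·m

909.5 N·m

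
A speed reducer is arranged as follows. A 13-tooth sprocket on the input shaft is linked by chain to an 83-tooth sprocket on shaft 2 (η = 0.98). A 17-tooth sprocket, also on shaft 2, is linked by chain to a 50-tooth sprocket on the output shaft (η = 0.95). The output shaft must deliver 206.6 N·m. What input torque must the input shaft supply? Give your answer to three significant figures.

11.8 N·m

Overall ratio R = 6.3846 × 2.9412 = 18.778; overall efficiency η = 0.98 × 0.95 = 0.9310.
Input torque = output torque / (R × η) = 206.6 / (18.778 × 0.9310) = 11.817 N·m.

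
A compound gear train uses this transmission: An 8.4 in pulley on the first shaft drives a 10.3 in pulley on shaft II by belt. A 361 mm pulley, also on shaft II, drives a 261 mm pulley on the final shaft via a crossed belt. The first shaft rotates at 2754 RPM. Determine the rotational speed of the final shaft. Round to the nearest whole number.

3107 RPM

belt 10.3/8.4 = 1.2262 → 2754/1.2262 = 2246 RPM
belt 261/361 = 0.72299 → 2246/0.72299 = 3106.5 RPM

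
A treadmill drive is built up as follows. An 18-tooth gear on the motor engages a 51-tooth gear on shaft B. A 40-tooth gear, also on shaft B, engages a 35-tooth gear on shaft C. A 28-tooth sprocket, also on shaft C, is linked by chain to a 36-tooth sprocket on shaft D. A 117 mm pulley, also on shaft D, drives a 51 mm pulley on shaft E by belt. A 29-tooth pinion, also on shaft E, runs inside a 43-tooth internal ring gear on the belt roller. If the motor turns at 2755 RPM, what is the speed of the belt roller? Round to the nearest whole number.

Gear mesh: ratio = 51/18 = 2.8333, so shaft B turns at 2755 / 2.8333 = 972.35 RPM.
Gear mesh: ratio = 35/40 = 0.875, so shaft C turns at 972.35 / 0.875 = 1111.3 RPM.
Chain: ratio = 36/28 = 1.2857, so shaft D turns at 1111.3 / 1.2857 = 864.31 RPM.
Belt: ratio = 51/117 = 0.4359, so shaft E turns at 864.31 / 0.4359 = 1982.8 RPM.
Internal gear: ratio = 43/29 = 1.4828, so the belt roller turns at 1982.8 / 1.4828 = 1337.3 RPM.

1337 RPM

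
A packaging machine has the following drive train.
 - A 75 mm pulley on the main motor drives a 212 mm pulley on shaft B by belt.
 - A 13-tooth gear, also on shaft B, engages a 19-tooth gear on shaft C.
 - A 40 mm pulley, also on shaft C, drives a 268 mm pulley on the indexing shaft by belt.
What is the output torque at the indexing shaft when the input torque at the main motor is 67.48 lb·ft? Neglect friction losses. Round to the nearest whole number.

1868 lb·ft

belt 212/75 = 2.8267 → τ = 67.48·2.8267 = 190.74 lb·ft
gear mesh 19/13 = 1.4615 → τ = 190.74·1.4615 = 278.78 lb·ft
belt 268/40 = 6.7 → τ = 278.78·6.7 = 1867.8 lb·ft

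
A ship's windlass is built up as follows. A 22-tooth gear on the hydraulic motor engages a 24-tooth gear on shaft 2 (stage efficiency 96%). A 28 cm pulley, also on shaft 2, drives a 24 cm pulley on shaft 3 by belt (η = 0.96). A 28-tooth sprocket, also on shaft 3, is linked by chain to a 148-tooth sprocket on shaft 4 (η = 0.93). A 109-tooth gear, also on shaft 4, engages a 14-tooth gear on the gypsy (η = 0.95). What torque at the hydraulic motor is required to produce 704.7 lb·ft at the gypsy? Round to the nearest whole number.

1363 lb·ft

Overall ratio R = 1.0909 × 0.85714 × 5.2857 × 0.12844 = 0.63481; overall efficiency η = 0.96 × 0.96 × 0.93 × 0.95 = 0.8142.
Input torque = output torque / (R × η) = 704.7 / (0.63481 × 0.8142) = 1363.4 lb·ft.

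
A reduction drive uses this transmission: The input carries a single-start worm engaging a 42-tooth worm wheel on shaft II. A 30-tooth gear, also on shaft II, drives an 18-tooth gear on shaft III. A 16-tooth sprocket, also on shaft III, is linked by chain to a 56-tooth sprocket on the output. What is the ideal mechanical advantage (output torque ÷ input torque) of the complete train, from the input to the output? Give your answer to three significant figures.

88.2

Each stage contributes driven/driver: worm 42/1 = 42, gear mesh 18/30 = 0.6, chain 56/16 = 3.5.
Overall: 42 × 0.6 × 3.5 = 88.2.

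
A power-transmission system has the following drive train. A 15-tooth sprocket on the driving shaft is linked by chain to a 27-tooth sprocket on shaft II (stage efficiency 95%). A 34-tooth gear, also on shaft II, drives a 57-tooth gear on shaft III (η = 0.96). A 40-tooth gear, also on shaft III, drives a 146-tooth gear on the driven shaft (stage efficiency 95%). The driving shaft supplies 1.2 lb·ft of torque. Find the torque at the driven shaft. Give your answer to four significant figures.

11.45 lb·ft

chain 27/15 = 1.8 → τ = 1.2·1.8·0.95 = 2.052 lb·ft
gear mesh 57/34 = 1.6765 → τ = 2.052·1.6765·0.96 = 3.3025 lb·ft
gear mesh 146/40 = 3.65 → τ = 3.3025·3.65·0.95 = 11.451 lb·ft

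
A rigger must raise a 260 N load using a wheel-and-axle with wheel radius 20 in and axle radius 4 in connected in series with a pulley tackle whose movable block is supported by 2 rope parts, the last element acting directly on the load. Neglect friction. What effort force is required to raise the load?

26 N

Wheel-and-axle MA = R/r = 20/4 = 5.
Block-and-tackle MA = number of supporting rope parts = 2.
Combined ideal MA = 5 × 2 = 10.
Effort = load / MA = 260 / 10 = 26 N.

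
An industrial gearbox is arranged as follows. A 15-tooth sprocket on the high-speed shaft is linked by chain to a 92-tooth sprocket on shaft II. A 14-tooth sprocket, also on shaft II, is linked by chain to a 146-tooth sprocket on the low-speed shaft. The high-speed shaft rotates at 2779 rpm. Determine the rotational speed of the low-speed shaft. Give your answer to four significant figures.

Chain: ratio = 92/15 = 6.1333, so shaft II turns at 2779 / 6.1333 = 453.1 rpm.
Chain: ratio = 146/14 = 10.429, so the low-speed shaft turns at 453.1 / 10.429 = 43.448 rpm.

43.45 rpm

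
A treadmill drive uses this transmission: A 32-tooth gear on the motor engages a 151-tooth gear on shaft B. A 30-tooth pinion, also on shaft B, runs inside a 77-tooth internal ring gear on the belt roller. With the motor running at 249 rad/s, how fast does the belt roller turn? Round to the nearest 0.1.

20.6 rad/s

Gear mesh: ratio = 151/32 = 4.7188, so shaft B turns at 249 / 4.7188 = 52.768 rad/s.
Internal gear: ratio = 77/30 = 2.5667, so the belt roller turns at 52.768 / 2.5667 = 20.559 rad/s.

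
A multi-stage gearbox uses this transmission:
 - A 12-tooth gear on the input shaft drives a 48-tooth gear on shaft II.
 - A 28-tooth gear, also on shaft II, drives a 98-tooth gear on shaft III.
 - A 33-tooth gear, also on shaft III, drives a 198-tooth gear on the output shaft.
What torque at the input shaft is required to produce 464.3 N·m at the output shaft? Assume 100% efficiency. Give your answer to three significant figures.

5.53 N·m

Overall ratio R = 4 × 3.5 × 6 = 84.
Input torque = output torque / R = 464.3 / 84 = 5.5274 N·m.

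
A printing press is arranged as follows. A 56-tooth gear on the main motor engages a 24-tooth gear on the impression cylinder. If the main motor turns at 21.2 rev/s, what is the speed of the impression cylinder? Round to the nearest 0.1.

49.5 rev/s

Gear mesh: ratio = 24/56 = 0.42857, so the impression cylinder turns at 21.2 / 0.42857 = 49.467 rev/s.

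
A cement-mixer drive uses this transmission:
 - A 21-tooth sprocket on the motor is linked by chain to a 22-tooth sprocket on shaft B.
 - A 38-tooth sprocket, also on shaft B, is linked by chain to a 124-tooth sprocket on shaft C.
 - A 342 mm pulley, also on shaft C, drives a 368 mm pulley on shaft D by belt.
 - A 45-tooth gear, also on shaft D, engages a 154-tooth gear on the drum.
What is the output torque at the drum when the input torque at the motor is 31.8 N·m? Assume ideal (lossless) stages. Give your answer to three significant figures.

400 N·m

chain 22/21 = 1.0476 → τ = 31.8·1.0476 = 33.314 N·m
chain 124/38 = 3.2632 → τ = 33.314·3.2632 = 108.71 N·m
belt 368/342 = 1.076 → τ = 108.71·1.076 = 116.97 N·m
gear mesh 154/45 = 3.4222 → τ = 116.97·3.4222 = 400.31 N·m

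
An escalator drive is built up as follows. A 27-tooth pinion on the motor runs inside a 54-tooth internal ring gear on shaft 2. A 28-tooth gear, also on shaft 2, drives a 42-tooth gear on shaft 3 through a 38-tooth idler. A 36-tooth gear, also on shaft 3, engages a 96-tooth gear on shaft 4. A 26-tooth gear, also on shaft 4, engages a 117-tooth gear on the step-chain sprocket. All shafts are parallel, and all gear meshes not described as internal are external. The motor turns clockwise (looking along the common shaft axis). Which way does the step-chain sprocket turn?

clockwise

the motor → shaft 2: internal mesh, same direction → CW.
shaft 2 → shaft 3: driver → idler → driven is 2 external meshes, 2 reversals → CW.
shaft 3 → shaft 4: external mesh, 1 reversal → CCW.
shaft 4 → the step-chain sprocket: external mesh, 1 reversal → CW.
4 reversals in total — an even number — so the step-chain sprocket turns the same way as the motor.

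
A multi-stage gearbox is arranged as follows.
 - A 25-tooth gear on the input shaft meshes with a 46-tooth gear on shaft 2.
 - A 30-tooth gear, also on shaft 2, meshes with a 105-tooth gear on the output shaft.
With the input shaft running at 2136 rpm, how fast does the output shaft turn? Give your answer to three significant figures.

Gear mesh: ratio = 46/25 = 1.84, so shaft 2 turns at 2136 / 1.84 = 1160.9 rpm.
Gear mesh: ratio = 105/30 = 3.5, so the output shaft turns at 1160.9 / 3.5 = 331.68 rpm.

332 rpm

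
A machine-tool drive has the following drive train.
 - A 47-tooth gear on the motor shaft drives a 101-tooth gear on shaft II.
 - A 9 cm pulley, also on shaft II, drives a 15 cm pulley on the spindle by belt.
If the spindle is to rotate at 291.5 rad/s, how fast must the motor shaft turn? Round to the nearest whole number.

Overall ratio R = 2.1489 × 1.6667 = 3.5816.
Required input speed = output speed × R = 291.5 × 3.5816 = 1044 rad/s.

1044 rad/s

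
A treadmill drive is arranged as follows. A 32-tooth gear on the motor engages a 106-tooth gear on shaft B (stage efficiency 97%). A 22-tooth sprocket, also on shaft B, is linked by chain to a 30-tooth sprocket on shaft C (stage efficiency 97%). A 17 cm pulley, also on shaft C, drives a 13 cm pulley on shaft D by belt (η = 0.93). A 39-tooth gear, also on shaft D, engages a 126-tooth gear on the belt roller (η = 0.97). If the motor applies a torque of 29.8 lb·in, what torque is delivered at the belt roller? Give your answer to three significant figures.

282 lb·in

gear mesh 106/32 = 3.3125 → τ = 29.8·3.3125·0.97 = 95.751 lb·in
chain 30/22 = 1.3636 → τ = 95.751·1.3636·0.97 = 126.65 lb·in
belt 13/17 = 0.76471 → τ = 126.65·0.76471·0.93 = 90.072 lb·in
gear mesh 126/39 = 3.2308 → τ = 90.072·3.2308·0.97 = 282.27 lb·in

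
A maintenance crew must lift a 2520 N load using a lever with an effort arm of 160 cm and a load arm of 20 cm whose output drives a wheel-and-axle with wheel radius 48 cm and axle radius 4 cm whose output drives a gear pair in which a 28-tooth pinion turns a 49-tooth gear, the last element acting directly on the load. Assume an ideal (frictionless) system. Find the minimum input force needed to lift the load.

Lever MA = effort arm / load arm = 160/20 = 8.
Wheel-and-axle MA = R/r = 48/4 = 12.
Gear pair MA = 49/28 = 1.75.
Combined ideal MA = 8 × 12 × 1.75 = 168.
Effort = load / MA = 2520 / 168 = 15 N.

15 N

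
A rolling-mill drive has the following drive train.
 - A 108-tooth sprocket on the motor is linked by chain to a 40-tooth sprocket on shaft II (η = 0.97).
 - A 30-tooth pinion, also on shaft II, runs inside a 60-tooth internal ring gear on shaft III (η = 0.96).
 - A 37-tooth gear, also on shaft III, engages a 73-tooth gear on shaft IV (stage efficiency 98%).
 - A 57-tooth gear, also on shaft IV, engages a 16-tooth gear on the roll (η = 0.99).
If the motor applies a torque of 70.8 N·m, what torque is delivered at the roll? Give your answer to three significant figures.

26.2 N·m

After the chain (40/108): 70.8 × 0.37037 × 0.97 = 25.436 N·m
After the internal gear (60/30): 25.436 × 2 × 0.96 = 48.836 N·m
After the gear mesh (73/37): 48.836 × 1.973 × 0.98 = 94.426 N·m
After the gear mesh (16/57): 94.426 × 0.2807 × 0.99 = 26.24 N·m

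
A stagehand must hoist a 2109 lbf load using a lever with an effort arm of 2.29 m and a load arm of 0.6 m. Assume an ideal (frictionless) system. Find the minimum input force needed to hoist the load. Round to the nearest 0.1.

Lever MA = effort arm / load arm = 2.29/0.6 = 3.8167.
Effort = load / MA = 2109 / 3.8167 = 552.58 lbf.

552.6 lbf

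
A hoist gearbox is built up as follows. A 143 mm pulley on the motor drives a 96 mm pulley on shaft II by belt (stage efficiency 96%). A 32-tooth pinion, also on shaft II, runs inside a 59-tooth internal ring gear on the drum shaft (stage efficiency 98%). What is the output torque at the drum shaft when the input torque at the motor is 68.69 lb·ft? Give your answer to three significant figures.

belt 96/143 = 0.67133 → τ = 68.69·0.67133·0.96 = 44.269 lb·ft
internal gear 59/32 = 1.8438 → τ = 44.269·1.8438·0.98 = 79.989 lb·ft

80.0 lb·ft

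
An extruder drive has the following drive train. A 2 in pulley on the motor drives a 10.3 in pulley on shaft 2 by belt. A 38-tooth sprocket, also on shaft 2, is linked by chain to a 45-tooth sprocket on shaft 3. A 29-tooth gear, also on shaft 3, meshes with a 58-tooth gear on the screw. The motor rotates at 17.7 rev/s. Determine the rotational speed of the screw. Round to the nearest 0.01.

the motor → shaft 2 (belt, 10.3/2): 17.7 ÷ 5.15 = 3.4369 rev/s
shaft 2 → shaft 3 (chain, 45/38): 3.4369 ÷ 1.1842 = 2.9023 rev/s
shaft 3 → the screw (gear mesh, 58/29): 2.9023 ÷ 2 = 1.4511 rev/s

1.45 rev/s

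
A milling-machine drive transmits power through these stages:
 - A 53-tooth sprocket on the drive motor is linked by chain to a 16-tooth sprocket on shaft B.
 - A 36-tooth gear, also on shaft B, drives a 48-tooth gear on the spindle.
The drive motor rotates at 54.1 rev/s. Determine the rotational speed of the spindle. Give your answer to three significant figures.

the drive motor → shaft B (chain, 16/53): 54.1 ÷ 0.30189 = 179.21 rev/s
shaft B → the spindle (gear mesh, 48/36): 179.21 ÷ 1.3333 = 134.4 rev/s

134 rev/s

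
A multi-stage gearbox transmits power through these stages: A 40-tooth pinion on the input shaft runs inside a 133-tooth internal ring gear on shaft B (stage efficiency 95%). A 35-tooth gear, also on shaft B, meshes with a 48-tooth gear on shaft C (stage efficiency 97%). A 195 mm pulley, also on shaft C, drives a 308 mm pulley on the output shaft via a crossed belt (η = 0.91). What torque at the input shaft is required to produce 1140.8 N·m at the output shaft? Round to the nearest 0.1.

188.9 N·m

Overall ratio R = 3.325 × 1.3714 × 1.5795 = 7.2025; overall efficiency η = 0.95 × 0.97 × 0.91 = 0.8386.
Input torque = output torque / (R × η) = 1140.8 / (7.2025 × 0.8386) = 188.88 N·m.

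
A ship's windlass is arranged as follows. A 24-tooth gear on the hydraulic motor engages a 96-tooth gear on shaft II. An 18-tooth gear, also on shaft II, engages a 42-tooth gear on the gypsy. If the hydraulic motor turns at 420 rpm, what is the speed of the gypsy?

45 rpm

gear mesh 96/24 = 4 → 420/4 = 105 rpm
gear mesh 42/18 = 2.3333 → 105/2.3333 = 45 rpm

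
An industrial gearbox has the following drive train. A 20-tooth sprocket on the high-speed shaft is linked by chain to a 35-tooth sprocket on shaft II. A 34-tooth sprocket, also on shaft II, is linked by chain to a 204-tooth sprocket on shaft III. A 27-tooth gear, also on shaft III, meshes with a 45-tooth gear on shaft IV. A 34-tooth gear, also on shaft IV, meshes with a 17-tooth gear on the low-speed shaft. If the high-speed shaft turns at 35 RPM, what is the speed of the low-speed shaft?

the high-speed shaft → shaft II (chain, 35/20): 35 ÷ 1.75 = 20 RPM
shaft II → shaft III (chain, 204/34): 20 ÷ 6 = 3.3333 RPM
shaft III → shaft IV (gear mesh, 45/27): 3.3333 ÷ 1.6667 = 2 RPM
shaft IV → the low-speed shaft (gear mesh, 17/34): 2 ÷ 0.5 = 4 RPM

4 RPM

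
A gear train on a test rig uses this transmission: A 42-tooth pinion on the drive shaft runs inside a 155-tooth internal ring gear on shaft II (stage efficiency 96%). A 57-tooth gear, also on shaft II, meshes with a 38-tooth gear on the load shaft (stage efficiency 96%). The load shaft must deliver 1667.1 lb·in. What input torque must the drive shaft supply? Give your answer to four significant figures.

Overall ratio R = 3.6905 × 0.66667 = 2.4603; overall efficiency η = 0.96 × 0.96 = 0.9216.
Input torque = output torque / (R × η) = 1667.1 / (2.4603 × 0.9216) = 735.24 lb·in.

735.2 lb·in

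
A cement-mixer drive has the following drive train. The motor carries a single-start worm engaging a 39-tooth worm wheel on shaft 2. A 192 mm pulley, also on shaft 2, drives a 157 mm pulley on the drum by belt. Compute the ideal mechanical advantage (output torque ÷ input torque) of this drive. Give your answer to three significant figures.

Each stage contributes driven/driver: worm 39/1 = 39, belt 157/192 = 0.81771.
Overall: 39 × 0.81771 = 31.891.

31.9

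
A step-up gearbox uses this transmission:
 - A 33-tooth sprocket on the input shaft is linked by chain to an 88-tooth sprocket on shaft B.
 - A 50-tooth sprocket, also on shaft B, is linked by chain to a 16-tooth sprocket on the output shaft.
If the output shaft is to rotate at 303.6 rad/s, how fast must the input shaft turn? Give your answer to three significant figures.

Overall ratio R = 2.6667 × 0.32 = 0.85333.
Required input speed = output speed × R = 303.6 × 0.85333 = 259.07 rad/s.

259 rad/s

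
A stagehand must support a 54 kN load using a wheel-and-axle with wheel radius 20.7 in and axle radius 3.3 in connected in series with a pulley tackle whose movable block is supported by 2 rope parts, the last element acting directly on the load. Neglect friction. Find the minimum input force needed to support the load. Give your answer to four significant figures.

Wheel-and-axle MA = R/r = 20.7/3.3 = 6.2727.
Block-and-tackle MA = number of supporting rope parts = 2.
Combined ideal MA = 6.2727 × 2 = 12.545.
Effort = load / MA = 54 / 12.545 = 4.3043 kN.

4.304 kN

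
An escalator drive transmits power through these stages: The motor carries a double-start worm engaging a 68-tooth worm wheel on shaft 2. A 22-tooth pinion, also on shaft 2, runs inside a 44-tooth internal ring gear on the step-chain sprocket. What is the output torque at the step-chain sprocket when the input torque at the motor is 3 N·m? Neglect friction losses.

204 N·m

worm 68/2 = 34 → τ = 3·34 = 102 N·m
internal gear 44/22 = 2 → τ = 102·2 = 204 N·m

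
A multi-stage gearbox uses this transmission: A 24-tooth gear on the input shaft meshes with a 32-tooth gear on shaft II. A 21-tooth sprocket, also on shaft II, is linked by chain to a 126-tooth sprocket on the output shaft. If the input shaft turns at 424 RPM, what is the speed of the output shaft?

53 RPM

gear mesh 32/24 = 1.3333 → 424/1.3333 = 318 RPM
chain 126/21 = 6 → 318/6 = 53 RPM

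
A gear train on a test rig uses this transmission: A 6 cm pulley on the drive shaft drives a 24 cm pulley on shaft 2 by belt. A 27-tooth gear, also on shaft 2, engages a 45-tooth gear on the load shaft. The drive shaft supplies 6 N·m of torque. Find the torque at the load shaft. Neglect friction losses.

40 N·m

belt 24/6 = 4 → τ = 6·4 = 24 N·m
gear mesh 45/27 = 1.6667 → τ = 24·1.6667 = 40 N·m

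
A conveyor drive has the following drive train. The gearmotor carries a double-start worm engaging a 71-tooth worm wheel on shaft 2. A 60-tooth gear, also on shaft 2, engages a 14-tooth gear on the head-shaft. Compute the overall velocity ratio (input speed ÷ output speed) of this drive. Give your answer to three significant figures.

8.28

Each stage contributes driven/driver: worm 71/2 = 35.5, gear mesh 14/60 = 0.23333.
Overall: 35.5 × 0.23333 = 8.2833.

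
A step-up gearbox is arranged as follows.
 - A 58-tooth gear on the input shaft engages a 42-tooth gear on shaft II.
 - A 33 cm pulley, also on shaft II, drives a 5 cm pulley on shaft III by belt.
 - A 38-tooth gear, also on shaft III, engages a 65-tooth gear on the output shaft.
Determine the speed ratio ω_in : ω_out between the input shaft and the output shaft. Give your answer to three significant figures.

Each stage contributes driven/driver: gear mesh 42/58 = 0.72414, belt 5/33 = 0.15152, gear mesh 65/38 = 1.7105.
Overall: 0.72414 × 0.15152 × 1.7105 = 0.18768.

0.188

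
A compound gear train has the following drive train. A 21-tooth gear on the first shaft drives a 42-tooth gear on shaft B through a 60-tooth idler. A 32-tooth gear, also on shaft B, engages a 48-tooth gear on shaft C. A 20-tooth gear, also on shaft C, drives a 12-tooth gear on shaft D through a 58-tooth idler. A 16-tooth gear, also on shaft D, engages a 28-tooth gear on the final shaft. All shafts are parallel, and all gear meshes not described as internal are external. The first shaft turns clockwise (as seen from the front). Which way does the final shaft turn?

clockwise

the first shaft → shaft B: driver → idler → driven is 2 external meshes, 2 reversals → CW.
shaft B → shaft C: external mesh, 1 reversal → CCW.
shaft C → shaft D: driver → idler → driven is 2 external meshes, 2 reversals → CCW.
shaft D → the final shaft: external mesh, 1 reversal → CW.
6 reversals in total — an even number — so the final shaft turns the same way as the first shaft.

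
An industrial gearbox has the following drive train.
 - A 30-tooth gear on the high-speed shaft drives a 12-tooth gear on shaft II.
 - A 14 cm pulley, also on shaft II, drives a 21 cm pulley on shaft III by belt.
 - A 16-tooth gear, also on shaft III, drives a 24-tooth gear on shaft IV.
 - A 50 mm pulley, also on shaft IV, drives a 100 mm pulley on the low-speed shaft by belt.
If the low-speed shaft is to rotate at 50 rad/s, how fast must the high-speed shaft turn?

Overall ratio R = 0.4 × 1.5 × 1.5 × 2 = 1.8.
Required input speed = output speed × R = 50 × 1.8 = 90 rad/s.

90 rad/s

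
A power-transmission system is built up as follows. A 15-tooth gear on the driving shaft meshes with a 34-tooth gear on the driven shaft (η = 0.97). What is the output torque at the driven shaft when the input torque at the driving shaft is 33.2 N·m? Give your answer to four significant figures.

After the gear mesh (34/15): 33.2 × 2.2667 × 0.97 = 72.996 N·m

73.00 N·m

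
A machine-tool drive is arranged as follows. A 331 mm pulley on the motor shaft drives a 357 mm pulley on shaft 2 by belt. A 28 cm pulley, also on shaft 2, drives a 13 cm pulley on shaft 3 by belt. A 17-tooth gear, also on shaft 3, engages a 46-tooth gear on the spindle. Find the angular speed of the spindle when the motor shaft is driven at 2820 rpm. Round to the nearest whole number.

2081 rpm

the motor shaft → shaft 2 (belt, 357/331): 2820 ÷ 1.0785 = 2614.6 rpm
shaft 2 → shaft 3 (belt, 13/28): 2614.6 ÷ 0.46429 = 5631.5 rpm
shaft 3 → the spindle (gear mesh, 46/17): 5631.5 ÷ 2.7059 = 2081.2 rpm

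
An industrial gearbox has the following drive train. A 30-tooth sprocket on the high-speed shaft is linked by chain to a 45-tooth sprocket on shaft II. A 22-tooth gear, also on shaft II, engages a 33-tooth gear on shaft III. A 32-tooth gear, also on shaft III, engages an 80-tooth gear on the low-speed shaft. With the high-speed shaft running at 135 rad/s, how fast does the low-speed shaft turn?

24 rad/s

chain 45/30 = 1.5 → 135/1.5 = 90 rad/s
gear mesh 33/22 = 1.5 → 90/1.5 = 60 rad/s
gear mesh 80/32 = 2.5 → 60/2.5 = 24 rad/s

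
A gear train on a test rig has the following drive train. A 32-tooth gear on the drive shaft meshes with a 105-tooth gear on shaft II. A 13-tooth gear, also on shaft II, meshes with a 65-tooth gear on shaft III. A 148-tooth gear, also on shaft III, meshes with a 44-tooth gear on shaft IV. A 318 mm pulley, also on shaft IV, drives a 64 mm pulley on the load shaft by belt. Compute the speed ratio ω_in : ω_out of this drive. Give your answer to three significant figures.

Each stage contributes driven/driver: gear mesh 105/32 = 3.2812, gear mesh 65/13 = 5, gear mesh 44/148 = 0.2973, belt 64/318 = 0.20126.
Overall: 3.2812 × 5 × 0.2973 × 0.20126 = 0.98164.

0.982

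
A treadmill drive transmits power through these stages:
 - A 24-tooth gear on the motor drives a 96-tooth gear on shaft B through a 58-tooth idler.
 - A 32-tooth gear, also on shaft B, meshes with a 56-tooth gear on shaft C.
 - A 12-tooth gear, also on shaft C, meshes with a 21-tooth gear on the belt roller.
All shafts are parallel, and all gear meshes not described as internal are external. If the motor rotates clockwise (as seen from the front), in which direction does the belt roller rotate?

clockwise

the motor → shaft B: driver → idler → driven is 2 external meshes, 2 reversals → CW.
shaft B → shaft C: external mesh, 1 reversal → CCW.
shaft C → the belt roller: external mesh, 1 reversal → CW.
4 reversals in total — an even number — so the belt roller turns the same way as the motor.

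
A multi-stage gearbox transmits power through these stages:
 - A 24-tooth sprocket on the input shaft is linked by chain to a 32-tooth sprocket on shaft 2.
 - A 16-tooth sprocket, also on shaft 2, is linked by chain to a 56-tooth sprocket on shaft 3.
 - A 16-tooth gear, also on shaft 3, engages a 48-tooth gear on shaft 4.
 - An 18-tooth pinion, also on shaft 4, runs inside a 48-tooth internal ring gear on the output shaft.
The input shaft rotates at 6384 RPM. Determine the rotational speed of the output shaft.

171 RPM

chain 32/24 = 1.3333 → 6384/1.3333 = 4788 RPM
chain 56/16 = 3.5 → 4788/3.5 = 1368 RPM
gear mesh 48/16 = 3 → 1368/3 = 456 RPM
internal gear 48/18 = 2.6667 → 456/2.6667 = 171 RPM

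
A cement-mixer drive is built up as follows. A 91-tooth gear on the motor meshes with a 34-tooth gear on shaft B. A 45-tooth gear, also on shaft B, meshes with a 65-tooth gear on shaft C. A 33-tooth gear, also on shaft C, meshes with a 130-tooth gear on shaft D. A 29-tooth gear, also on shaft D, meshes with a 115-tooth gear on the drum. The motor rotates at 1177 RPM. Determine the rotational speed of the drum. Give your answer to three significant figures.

140 RPM

gear mesh 34/91 = 0.37363 → 1177/0.37363 = 3150.2 RPM
gear mesh 65/45 = 1.4444 → 3150.2/1.4444 = 2180.9 RPM
gear mesh 130/33 = 3.9394 → 2180.9/3.9394 = 553.62 RPM
gear mesh 115/29 = 3.9655 → 553.62/3.9655 = 139.61 RPM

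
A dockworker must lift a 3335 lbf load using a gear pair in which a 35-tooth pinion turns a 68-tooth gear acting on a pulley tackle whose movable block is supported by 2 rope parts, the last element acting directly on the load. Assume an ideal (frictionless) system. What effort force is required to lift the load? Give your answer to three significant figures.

Gear pair MA = 68/35 = 1.9429.
Block-and-tackle MA = number of supporting rope parts = 2.
Combined ideal MA = 1.9429 × 2 = 3.8857.
Effort = load / MA = 3335 / 3.8857 = 858.27 lbf.

858 lbf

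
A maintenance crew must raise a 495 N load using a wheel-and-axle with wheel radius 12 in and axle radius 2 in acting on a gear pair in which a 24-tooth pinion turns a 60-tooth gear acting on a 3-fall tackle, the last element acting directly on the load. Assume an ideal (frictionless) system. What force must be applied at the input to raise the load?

Wheel-and-axle MA = R/r = 12/2 = 6.
Gear pair MA = 60/24 = 2.5.
Block-and-tackle MA = number of supporting rope parts = 3.
Combined ideal MA = 6 × 2.5 × 3 = 45.
Effort = load / MA = 495 / 45 = 11 N.

11 N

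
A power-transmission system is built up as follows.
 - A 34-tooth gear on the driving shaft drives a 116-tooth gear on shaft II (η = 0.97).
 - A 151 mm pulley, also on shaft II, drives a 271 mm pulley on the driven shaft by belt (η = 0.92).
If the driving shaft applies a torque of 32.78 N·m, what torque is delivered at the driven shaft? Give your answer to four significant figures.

After the gear mesh (116/34): 32.78 × 3.4118 × 0.97 = 108.48 N·m
After the belt (271/151): 108.48 × 1.7947 × 0.92 = 179.12 N·m

179.1 N·m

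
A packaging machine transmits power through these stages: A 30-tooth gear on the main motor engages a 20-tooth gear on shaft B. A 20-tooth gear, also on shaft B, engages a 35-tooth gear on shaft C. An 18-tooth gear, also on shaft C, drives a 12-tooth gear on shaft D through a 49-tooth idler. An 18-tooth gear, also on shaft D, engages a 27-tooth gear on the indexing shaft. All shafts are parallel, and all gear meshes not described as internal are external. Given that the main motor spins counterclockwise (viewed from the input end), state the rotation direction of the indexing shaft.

the main motor → shaft B: external mesh, 1 reversal → CW.
shaft B → shaft C: external mesh, 1 reversal → CCW.
shaft C → shaft D: driver → idler → driven is 2 external meshes, 2 reversals → CCW.
shaft D → the indexing shaft: external mesh, 1 reversal → CW.
5 reversals in total — an odd number — so the indexing shaft turns opposite to the main motor.

clockwise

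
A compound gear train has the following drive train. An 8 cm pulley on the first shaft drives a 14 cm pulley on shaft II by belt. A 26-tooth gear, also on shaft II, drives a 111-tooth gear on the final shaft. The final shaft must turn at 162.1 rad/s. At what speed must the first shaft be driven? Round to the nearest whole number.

Overall ratio R = 1.75 × 4.2692 = 7.4712.
Required input speed = output speed × R = 162.1 × 7.4712 = 1211.1 rad/s.

1211 rad/s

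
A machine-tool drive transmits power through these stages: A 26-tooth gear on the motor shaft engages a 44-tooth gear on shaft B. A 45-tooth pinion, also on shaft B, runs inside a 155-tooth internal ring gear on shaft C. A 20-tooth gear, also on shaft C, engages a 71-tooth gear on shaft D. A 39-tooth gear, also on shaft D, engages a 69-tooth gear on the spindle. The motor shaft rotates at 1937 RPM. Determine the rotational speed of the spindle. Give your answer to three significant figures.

gear mesh 44/26 = 1.6923 → 1937/1.6923 = 1144.6 RPM
internal gear 155/45 = 3.4444 → 1144.6/3.4444 = 332.3 RPM
gear mesh 71/20 = 3.55 → 332.3/3.55 = 93.606 RPM
gear mesh 69/39 = 1.7692 → 93.606/1.7692 = 52.908 RPM

52.9 RPM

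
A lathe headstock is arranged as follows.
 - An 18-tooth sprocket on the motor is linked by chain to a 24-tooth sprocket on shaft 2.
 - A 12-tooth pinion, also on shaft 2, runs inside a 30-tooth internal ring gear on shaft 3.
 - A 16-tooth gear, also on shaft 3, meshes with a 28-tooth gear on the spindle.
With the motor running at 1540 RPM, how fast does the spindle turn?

264 RPM

chain 24/18 = 1.3333 → 1540/1.3333 = 1155 RPM
internal gear 30/12 = 2.5 → 1155/2.5 = 462 RPM
gear mesh 28/16 = 1.75 → 462/1.75 = 264 RPM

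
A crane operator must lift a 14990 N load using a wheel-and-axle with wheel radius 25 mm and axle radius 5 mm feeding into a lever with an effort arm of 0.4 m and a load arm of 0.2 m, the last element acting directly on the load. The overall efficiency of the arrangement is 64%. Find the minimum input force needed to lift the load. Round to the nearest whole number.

2342 N

Wheel-and-axle MA = R/r = 25/5 = 5.
Lever MA = effort arm / load arm = 0.4/0.2 = 2.
Combined ideal MA = 5 × 2 = 10.
Actual MA = 10 × 0.64 = 6.4.
Effort = load / actual MA = 14990 / 6.4 = 2342.2 N.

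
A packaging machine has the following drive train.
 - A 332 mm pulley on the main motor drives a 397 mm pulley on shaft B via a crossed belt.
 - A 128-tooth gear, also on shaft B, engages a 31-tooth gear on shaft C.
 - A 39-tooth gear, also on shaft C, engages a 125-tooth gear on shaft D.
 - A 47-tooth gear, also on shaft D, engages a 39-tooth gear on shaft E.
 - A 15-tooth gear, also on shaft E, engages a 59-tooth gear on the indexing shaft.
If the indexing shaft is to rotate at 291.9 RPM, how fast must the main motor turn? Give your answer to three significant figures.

Overall ratio R = 1.1958 × 0.24219 × 3.2051 × 0.82979 × 3.9333 = 3.0295.
Required input speed = output speed × R = 291.9 × 3.0295 = 884.32 RPM.

884 RPM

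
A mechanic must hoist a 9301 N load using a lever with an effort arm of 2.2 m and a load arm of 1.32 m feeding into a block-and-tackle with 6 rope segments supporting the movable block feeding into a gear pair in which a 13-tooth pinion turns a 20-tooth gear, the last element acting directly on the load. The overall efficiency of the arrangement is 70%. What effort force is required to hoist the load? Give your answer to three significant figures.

Lever MA = effort arm / load arm = 2.2/1.32 = 1.6667.
Block-and-tackle MA = number of supporting rope parts = 6.
Gear pair MA = 20/13 = 1.5385.
Combined ideal MA = 1.6667 × 6 × 1.5385 = 15.385.
Actual MA = 15.385 × 0.70 = 10.769.
Effort = load / actual MA = 9301 / 10.769 = 863.66 N.

864 N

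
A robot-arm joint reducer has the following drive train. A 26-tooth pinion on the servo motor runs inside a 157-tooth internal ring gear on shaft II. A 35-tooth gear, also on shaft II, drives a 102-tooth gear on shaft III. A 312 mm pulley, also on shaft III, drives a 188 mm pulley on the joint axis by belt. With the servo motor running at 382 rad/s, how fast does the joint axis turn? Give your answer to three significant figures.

36.0 rad/s

internal gear 157/26 = 6.0385 → 382/6.0385 = 63.261 rad/s
gear mesh 102/35 = 2.9143 → 63.261/2.9143 = 21.707 rad/s
belt 188/312 = 0.60256 → 21.707/0.60256 = 36.025 rad/s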